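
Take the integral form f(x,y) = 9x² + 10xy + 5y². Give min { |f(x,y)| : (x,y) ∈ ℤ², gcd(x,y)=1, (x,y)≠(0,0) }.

translate: b→-8 (≡10 mod 18), so (9,10,5)→(9,-8,4)
flip: (9,-8,4)→(4,8,9)
translate: b→0 (≡8 mod 8), so (4,8,9)→(4,0,5)
reduced (well bottom): (4,0,5) with a≤c, −a<b≤a
well minimum = a = 4

4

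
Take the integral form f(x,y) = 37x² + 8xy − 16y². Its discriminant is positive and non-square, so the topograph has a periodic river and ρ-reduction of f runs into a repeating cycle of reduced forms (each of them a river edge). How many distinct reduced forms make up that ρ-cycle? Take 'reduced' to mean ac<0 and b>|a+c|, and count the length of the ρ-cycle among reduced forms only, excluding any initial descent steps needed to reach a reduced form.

D = 2432, ⌊√D⌋ = 49
descent: ρ → (-16,24,29)  [lands on river]
river: ρ → (29,34,-11)
river: ρ → (-11,32,32)
river: ρ → (32,32,-11)
river: ρ → (-11,34,29)
river: ρ → (29,24,-16)
river: ρ → (-16,40,13)
river: ρ → (13,38,-19)
river: ρ → (-19,38,13)
river: ρ → (13,40,-16)
ρ-cycle length = 10 (tail of 1 descent step not counted)

10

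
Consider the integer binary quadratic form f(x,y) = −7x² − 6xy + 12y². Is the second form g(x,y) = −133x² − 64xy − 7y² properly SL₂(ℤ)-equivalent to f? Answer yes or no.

D₁ = 372, D₂ = 372
river cycle of f (length 10): (12, 6, -7), (-7, 8, 11), (11, 14, -4), (-4, 18, 3), (3, 18, -4), (-4, 14, 11), (11, 8, -7), (-7, 6, 12), (12, 18, -1), (-1, 18, 12)
river cycle of g (length 10): (-7, 8, 11), (11, 14, -4), (-4, 18, 3), (3, 18, -4), (-4, 14, 11), (11, 8, -7), (-7, 6, 12), (12, 18, -1), (-1, 18, 12), (12, 6, -7)
cycles coincide ⇒ equivalent

yes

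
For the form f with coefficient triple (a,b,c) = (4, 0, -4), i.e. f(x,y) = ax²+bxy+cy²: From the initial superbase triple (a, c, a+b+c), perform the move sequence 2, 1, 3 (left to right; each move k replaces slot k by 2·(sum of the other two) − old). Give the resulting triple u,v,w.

start (4,-4,0) = (f(1,0),f(0,1),f(1,1))
replace slot 2: 2·(4+0) − (-4) = 12 → (4,12,0)
replace slot 1: 2·(12+0) − 4 = 20 → (20,12,0)
replace slot 3: 2·(20+12) − 0 = 64 → (20,12,64)

20,12,64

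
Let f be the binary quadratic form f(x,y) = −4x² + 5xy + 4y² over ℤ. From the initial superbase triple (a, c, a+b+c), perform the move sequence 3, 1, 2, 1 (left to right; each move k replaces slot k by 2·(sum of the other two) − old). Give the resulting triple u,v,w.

start (-4,4,5) = (f(1,0),f(0,1),f(1,1))
replace slot 3: 2·((-4)+4) − 5 = -5 → (-4,4,-5)
replace slot 1: 2·(4+(-5)) − (-4) = 2 → (2,4,-5)
replace slot 2: 2·(2+(-5)) − 4 = -10 → (2,-10,-5)
replace slot 1: 2·((-10)+(-5)) − 2 = -32 → (-32,-10,-5)

-32,-10,-5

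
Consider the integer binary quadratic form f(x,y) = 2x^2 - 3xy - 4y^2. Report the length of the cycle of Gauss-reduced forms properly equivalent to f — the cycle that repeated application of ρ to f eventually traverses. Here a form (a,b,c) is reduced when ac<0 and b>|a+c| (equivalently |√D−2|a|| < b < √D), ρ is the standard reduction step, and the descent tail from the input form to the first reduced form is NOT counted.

D = 41, ⌊√D⌋ = 6
descent: ρ → (-4,3,2)  [lands on river]
river: ρ → (2,5,-2)
river: ρ → (-2,3,4)
river: ρ → (4,5,-1)
river: ρ → (-1,5,4)
river: ρ → (4,3,-2)
river: ρ → (-2,5,2)
river: ρ → (2,3,-4)
river: ρ → (-4,5,1)
river: ρ → (1,5,-4)
ρ-cycle length = 10 (tail of 1 descent step not counted)

10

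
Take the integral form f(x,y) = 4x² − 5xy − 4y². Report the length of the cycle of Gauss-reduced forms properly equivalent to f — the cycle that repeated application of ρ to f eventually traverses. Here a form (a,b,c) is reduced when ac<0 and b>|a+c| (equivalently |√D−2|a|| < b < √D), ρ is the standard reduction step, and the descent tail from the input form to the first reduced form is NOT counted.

D = 89, ⌊√D⌋ = 9
descent: ρ → (-4,5,4)  [lands on river]
river: ρ → (4,3,-5)
river: ρ → (-5,7,2)
river: ρ → (2,9,-1)
river: ρ → (-1,9,2)
river: ρ → (2,7,-5)
river: ρ → (-5,3,4)
river: ρ → (4,5,-4)
river: ρ → (-4,3,5)
river: ρ → (5,7,-2)
river: ρ → (-2,9,1)
river: ρ → (1,9,-2)
river: ρ → (-2,7,5)
river: ρ → (5,3,-4)
ρ-cycle length = 14 (tail of 1 descent step not counted)

14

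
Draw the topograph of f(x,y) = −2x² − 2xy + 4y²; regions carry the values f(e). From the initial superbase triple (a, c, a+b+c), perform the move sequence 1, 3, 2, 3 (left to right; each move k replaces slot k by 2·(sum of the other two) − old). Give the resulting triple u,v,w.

start (-2,4,0) = (f(1,0),f(0,1),f(1,1))
replace slot 1: 2·(4+0) − (-2) = 10 → (10,4,0)
replace slot 3: 2·(10+4) − 0 = 28 → (10,4,28)
replace slot 2: 2·(10+28) − 4 = 72 → (10,72,28)
replace slot 3: 2·(10+72) − 28 = 136 → (10,72,136)

10,72,136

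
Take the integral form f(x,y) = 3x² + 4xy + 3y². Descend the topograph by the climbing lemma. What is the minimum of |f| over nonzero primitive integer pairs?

translate: b→-2 (≡4 mod 6), so (3,4,3)→(3,-2,2)
flip: (3,-2,2)→(2,2,3)
reduced (well bottom): (2,2,3) with a≤c, −a<b≤a
well minimum = a = 2

2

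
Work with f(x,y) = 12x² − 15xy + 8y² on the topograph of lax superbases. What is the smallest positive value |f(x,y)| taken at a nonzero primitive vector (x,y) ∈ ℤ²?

translate: b→9 (≡-15 mod 24), so (12,-15,8)→(12,9,5)
flip: (12,9,5)→(5,-9,12)
translate: b→1 (≡-9 mod 10), so (5,-9,12)→(5,1,8)
reduced (well bottom): (5,1,8) with a≤c, −a<b≤a
well minimum = a = 5

5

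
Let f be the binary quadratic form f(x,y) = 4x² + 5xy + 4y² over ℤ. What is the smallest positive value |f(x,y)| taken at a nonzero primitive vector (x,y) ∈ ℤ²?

translate: b→-3 (≡5 mod 8), so (4,5,4)→(4,-3,3)
flip: (4,-3,3)→(3,3,4)
reduced (well bottom): (3,3,4) with a≤c, −a<b≤a
well minimum = a = 3

3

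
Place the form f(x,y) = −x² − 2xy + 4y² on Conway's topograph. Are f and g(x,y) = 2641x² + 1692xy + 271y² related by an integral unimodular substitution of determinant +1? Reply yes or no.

D₁ = 20, D₂ = 20
river cycle of f (length 2): (-1, 4, 1), (1, 4, -1)
river cycle of g (length 2): (-1, 4, 1), (1, 4, -1)
cycles coincide ⇒ equivalent

yes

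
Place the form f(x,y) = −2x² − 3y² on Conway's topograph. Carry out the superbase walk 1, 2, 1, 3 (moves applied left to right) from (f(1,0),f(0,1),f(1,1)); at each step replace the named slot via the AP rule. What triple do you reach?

start (-2,-3,-5) = (f(1,0),f(0,1),f(1,1))
replace slot 1: 2·((-3)+(-5)) − (-2) = -14 → (-14,-3,-5)
replace slot 2: 2·((-14)+(-5)) − (-3) = -35 → (-14,-35,-5)
replace slot 1: 2·((-35)+(-5)) − (-14) = -66 → (-66,-35,-5)
replace slot 3: 2·((-66)+(-35)) − (-5) = -197 → (-66,-35,-197)

-66,-35,-197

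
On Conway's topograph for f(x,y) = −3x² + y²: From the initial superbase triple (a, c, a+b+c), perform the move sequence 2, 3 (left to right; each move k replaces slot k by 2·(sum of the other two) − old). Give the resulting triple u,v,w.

start (-3,1,-2) = (f(1,0),f(0,1),f(1,1))
replace slot 2: 2·((-3)+(-2)) − 1 = -11 → (-3,-11,-2)
replace slot 3: 2·((-3)+(-11)) − (-2) = -26 → (-3,-11,-26)

-3,-11,-26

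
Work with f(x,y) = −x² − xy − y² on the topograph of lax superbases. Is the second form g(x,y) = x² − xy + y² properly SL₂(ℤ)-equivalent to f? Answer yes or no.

D₁ = -3, D₂ = -3
f is negative-definite; reduce −f:
−f: reduced (well bottom): (1,1,1) with a≤c, −a<b≤a
flip sign back: reduced form of f is (-1,-1,-1)
g: translate: b→1 (≡-1 mod 2), so (1,-1,1)→(1,1,1)
g: reduced (well bottom): (1,1,1) with a≤c, −a<b≤a
reduced forms (-1, -1, -1) vs (1, 1, 1) ⇒ inequivalent

no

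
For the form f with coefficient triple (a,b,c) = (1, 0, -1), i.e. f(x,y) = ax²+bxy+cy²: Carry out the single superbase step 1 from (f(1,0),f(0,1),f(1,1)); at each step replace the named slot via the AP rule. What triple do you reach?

start (1,-1,0) = (f(1,0),f(0,1),f(1,1))
replace slot 1: 2·((-1)+0) − 1 = -3 → (-3,-1,0)

-3,-1,0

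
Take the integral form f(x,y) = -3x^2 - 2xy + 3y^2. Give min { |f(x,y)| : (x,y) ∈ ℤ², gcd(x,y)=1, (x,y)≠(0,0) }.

descent: ρ → (3,2,-3)  [lands on river]
river: ρ → (-3,4,2)
river: ρ → (2,4,-3)
river: ρ → (-3,2,3)
river: ρ → (3,4,-2)
river: ρ → (-2,4,3)
closes: descent 1, river 6
min |a| on river = 2

2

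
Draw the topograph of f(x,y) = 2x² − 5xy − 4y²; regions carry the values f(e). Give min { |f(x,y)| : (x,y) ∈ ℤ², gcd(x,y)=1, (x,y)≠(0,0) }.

descent: ρ → (-4,5,2)  [lands on river]
river: ρ → (2,7,-1)
river: ρ → (-1,7,2)
river: ρ → (2,5,-4)
river: ρ → (-4,3,3)
river: ρ → (3,3,-4)
closes: descent 1, river 6
min |a| on river = 1

1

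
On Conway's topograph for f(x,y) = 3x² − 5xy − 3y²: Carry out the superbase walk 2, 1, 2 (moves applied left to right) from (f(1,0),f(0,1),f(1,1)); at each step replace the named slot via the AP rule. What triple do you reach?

start (3,-3,-5) = (f(1,0),f(0,1),f(1,1))
replace slot 2: 2·(3+(-5)) − (-3) = -1 → (3,-1,-5)
replace slot 1: 2·((-1)+(-5)) − 3 = -15 → (-15,-1,-5)
replace slot 2: 2·((-15)+(-5)) − (-1) = -39 → (-15,-39,-5)

-15,-39,-5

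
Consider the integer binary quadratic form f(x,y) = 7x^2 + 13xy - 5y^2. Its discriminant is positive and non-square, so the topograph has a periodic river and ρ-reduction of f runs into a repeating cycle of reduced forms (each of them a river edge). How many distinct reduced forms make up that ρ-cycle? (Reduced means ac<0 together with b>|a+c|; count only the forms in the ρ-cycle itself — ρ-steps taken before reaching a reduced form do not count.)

D = 309, ⌊√D⌋ = 17
river: ρ → (-5,17,1)
river: ρ → (1,17,-5)
river: ρ → (-5,13,7)
river: ρ → (7,15,-3)
river: ρ → (-3,15,7)
river: ρ → (7,13,-5)
ρ-cycle length = 6 (tail of 0 descent steps not counted)

6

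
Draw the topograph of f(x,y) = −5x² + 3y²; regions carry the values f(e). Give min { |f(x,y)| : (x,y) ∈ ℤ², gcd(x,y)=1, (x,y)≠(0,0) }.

descent: ρ → (3,6,-2)  [lands on river]
river: ρ → (-2,6,3)
closes: descent 1, river 2
min |a| on river = 2

2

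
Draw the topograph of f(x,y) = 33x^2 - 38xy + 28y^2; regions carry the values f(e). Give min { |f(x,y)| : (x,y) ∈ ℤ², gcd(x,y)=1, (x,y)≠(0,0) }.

translate: b→28 (≡-38 mod 66), so (33,-38,28)→(33,28,23)
flip: (33,28,23)→(23,-28,33)
translate: b→18 (≡-28 mod 46), so (23,-28,33)→(23,18,28)
reduced (well bottom): (23,18,28) with a≤c, −a<b≤a
well minimum = a = 23

23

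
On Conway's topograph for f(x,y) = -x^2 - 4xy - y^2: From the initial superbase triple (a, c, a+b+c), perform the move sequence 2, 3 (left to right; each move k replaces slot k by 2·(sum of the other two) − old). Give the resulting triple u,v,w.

start (-1,-1,-6) = (f(1,0),f(0,1),f(1,1))
replace slot 2: 2·((-1)+(-6)) − (-1) = -13 → (-1,-13,-6)
replace slot 3: 2·((-1)+(-13)) − (-6) = -22 → (-1,-13,-22)

-1,-13,-22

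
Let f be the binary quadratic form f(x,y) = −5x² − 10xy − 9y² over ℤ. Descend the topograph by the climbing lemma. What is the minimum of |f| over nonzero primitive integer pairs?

translate: b→0 (≡10 mod 10), so (5,10,9)→(5,0,4)
flip: (5,0,4)→(4,0,5)
reduced (well bottom): (4,0,5) with a≤c, −a<b≤a
well minimum |f| = |-4| = 4 (negative-definite)

4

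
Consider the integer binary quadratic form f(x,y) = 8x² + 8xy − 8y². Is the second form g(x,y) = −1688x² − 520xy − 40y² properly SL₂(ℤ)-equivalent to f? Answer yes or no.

D₁ = 320, D₂ = 320
river cycle of f (length 2): (-8, 8, 8), (8, 8, -8)
river cycle of g (length 2): (-8, 8, 8), (8, 8, -8)
cycles coincide ⇒ equivalent

yes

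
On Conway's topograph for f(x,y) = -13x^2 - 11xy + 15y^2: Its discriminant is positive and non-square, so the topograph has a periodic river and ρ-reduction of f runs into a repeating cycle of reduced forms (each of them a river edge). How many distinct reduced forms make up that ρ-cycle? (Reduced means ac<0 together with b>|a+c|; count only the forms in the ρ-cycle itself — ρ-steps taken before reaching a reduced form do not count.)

D = 901, ⌊√D⌋ = 30
descent: ρ → (15,11,-13)  [lands on river]
river: ρ → (-13,15,13)
river: ρ → (13,11,-15)
river: ρ → (-15,19,9)
river: ρ → (9,17,-17)
river: ρ → (-17,17,9)
river: ρ → (9,19,-15)
river: ρ → (-15,11,13)
river: ρ → (13,15,-13)
river: ρ → (-13,11,15)
river: ρ → (15,19,-9)
river: ρ → (-9,17,17)
river: ρ → (17,17,-9)
river: ρ → (-9,19,15)
ρ-cycle length = 14 (tail of 1 descent step not counted)

14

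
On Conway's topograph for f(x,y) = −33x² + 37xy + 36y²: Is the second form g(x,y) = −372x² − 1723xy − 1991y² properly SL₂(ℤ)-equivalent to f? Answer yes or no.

D₁ = 6121, D₂ = 6121
river cycle of f (length 230): (36, 35, -34), (-34, 33, 37), (37, 41, -30), (-30, 19, 48), (48, 77, -1), (-1, 77, 48), (48, 19, -30), (-30, 41, 37), (37, 33, -34), (-34, 35, 36), … (220 more)
river cycle of g (length 230): (-33, 37, 36), (36, 35, -34), (-34, 33, 37), (37, 41, -30), (-30, 19, 48), (48, 77, -1), (-1, 77, 48), (48, 19, -30), (-30, 41, 37), (37, 33, -34), … (220 more)
cycles coincide ⇒ equivalent

yes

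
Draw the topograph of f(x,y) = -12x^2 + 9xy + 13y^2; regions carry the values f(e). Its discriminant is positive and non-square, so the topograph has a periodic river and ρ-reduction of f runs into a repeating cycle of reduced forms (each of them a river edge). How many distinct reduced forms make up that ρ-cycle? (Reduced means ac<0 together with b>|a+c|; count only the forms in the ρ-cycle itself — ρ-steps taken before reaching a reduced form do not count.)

D = 705, ⌊√D⌋ = 26
river: ρ → (13,17,-8)
river: ρ → (-8,15,15)
river: ρ → (15,15,-8)
river: ρ → (-8,17,13)
river: ρ → (13,9,-12)
river: ρ → (-12,15,10)
river: ρ → (10,25,-2)
river: ρ → (-2,23,22)
river: ρ → (22,21,-3)
river: ρ → (-3,21,22)
river: ρ → (22,23,-2)
river: ρ → (-2,25,10)
river: ρ → (10,15,-12)
river: ρ → (-12,9,13)
ρ-cycle length = 14 (tail of 0 descent steps not counted)

14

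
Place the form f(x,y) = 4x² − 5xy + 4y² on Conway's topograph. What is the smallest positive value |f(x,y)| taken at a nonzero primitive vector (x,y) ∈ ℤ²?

translate: b→3 (≡-5 mod 8), so (4,-5,4)→(4,3,3)
flip: (4,3,3)→(3,-3,4)
translate: b→3 (≡-3 mod 6), so (3,-3,4)→(3,3,4)
reduced (well bottom): (3,3,4) with a≤c, −a<b≤a
well minimum = a = 3

3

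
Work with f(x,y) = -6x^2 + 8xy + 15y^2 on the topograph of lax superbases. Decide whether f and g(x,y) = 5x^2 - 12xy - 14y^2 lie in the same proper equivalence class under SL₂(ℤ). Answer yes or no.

D₁ = 424, D₂ = 424
river cycle of f (length 18): (-6, 20, 1), (1, 20, -6), (-6, 16, 7), (7, 12, -10), (-10, 8, 9), (9, 10, -9), (-9, 8, 10), (10, 12, -7), (-7, 16, 6), (6, 20, -1), … (8 more)
river cycle of g (length 14): (-14, 12, 5), (5, 18, -5), (-5, 12, 14), (14, 16, -3), (-3, 20, 2), (2, 20, -3), (-3, 16, 14), (14, 12, -5), (-5, 18, 5), (5, 12, -14), … (4 more)
cycles differ ⇒ inequivalent

no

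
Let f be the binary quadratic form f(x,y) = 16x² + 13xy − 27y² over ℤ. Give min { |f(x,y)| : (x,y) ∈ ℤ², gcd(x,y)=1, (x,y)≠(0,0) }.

river: ρ → (-27,41,2)
river: ρ → (2,43,-6)
river: ρ → (-6,41,9)
river: ρ → (9,31,-26)
river: ρ → (-26,21,14)
river: ρ → (14,35,-12)
river: ρ → (-12,37,11)
river: ρ → (11,29,-24)
river: ρ → (-24,19,16)
river: ρ → (16,13,-27)
closes: descent 0, river 10
min |a| on river = 2

2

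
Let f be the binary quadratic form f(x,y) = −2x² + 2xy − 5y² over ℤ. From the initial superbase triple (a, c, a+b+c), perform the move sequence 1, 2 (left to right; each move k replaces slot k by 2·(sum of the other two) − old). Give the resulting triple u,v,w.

start (-2,-5,-5) = (f(1,0),f(0,1),f(1,1))
replace slot 1: 2·((-5)+(-5)) − (-2) = -18 → (-18,-5,-5)
replace slot 2: 2·((-18)+(-5)) − (-5) = -41 → (-18,-41,-5)

-18,-41,-5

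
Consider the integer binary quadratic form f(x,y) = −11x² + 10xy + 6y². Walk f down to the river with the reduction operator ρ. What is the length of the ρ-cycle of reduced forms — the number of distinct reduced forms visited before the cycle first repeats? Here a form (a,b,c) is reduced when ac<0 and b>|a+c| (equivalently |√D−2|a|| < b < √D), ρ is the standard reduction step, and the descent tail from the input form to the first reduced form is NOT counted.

D = 364, ⌊√D⌋ = 19
river: ρ → (6,14,-7)
river: ρ → (-7,14,6)
river: ρ → (6,10,-11)
river: ρ → (-11,12,5)
river: ρ → (5,18,-2)
river: ρ → (-2,18,5)
river: ρ → (5,12,-11)
river: ρ → (-11,10,6)
ρ-cycle length = 8 (tail of 0 descent steps not counted)

8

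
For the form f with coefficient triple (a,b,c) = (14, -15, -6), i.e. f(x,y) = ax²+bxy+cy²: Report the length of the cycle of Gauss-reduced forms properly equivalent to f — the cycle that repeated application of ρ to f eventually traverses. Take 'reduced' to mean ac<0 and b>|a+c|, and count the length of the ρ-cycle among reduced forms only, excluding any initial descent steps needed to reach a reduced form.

D = 561, ⌊√D⌋ = 23
descent: ρ → (-6,15,14)  [lands on river]
river: ρ → (14,13,-7)
river: ρ → (-7,15,12)
river: ρ → (12,9,-10)
river: ρ → (-10,11,11)
river: ρ → (11,11,-10)
river: ρ → (-10,9,12)
river: ρ → (12,15,-7)
river: ρ → (-7,13,14)
river: ρ → (14,15,-6)
river: ρ → (-6,21,5)
river: ρ → (5,19,-10)
river: ρ → (-10,21,3)
river: ρ → (3,21,-10)
river: ρ → (-10,19,5)
river: ρ → (5,21,-6)
ρ-cycle length = 16 (tail of 1 descent step not counted)

16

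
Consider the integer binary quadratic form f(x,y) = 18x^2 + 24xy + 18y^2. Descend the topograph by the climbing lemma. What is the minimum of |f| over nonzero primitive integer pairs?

translate: b→-12 (≡24 mod 36), so (18,24,18)→(18,-12,12)
flip: (18,-12,12)→(12,12,18)
reduced (well bottom): (12,12,18) with a≤c, −a<b≤a
well minimum = a = 12

12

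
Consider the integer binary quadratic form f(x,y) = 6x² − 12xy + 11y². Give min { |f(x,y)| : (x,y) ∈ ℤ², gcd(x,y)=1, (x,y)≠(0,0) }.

translate: b→0 (≡-12 mod 12), so (6,-12,11)→(6,0,5)
flip: (6,0,5)→(5,0,6)
reduced (well bottom): (5,0,6) with a≤c, −a<b≤a
well minimum = a = 5

5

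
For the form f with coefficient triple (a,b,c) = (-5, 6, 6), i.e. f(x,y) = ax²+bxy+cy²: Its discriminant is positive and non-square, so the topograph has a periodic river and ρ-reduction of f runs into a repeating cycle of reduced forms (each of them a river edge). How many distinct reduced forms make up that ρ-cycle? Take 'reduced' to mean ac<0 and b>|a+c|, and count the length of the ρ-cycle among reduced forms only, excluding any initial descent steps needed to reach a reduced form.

D = 156, ⌊√D⌋ = 12
river: ρ → (6,6,-5)
river: ρ → (-5,4,7)
river: ρ → (7,10,-2)
river: ρ → (-2,10,7)
river: ρ → (7,4,-5)
river: ρ → (-5,6,6)
ρ-cycle length = 6 (tail of 0 descent steps not counted)

6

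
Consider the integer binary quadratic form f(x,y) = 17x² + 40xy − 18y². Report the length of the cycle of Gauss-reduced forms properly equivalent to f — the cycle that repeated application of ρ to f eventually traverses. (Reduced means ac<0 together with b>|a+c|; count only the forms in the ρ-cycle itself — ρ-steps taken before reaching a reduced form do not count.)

D = 2824, ⌊√D⌋ = 53
river: ρ → (-18,32,25)
river: ρ → (25,18,-25)
river: ρ → (-25,32,18)
river: ρ → (18,40,-17)
river: ρ → (-17,28,30)
river: ρ → (30,32,-15)
river: ρ → (-15,28,34)
river: ρ → (34,40,-9)
river: ρ → (-9,50,9)
river: ρ → (9,40,-34)
river: ρ → (-34,28,15)
river: ρ → (15,32,-30)
river: ρ → (-30,28,17)
river: ρ → (17,40,-18)
ρ-cycle length = 14 (tail of 0 descent steps not counted)

14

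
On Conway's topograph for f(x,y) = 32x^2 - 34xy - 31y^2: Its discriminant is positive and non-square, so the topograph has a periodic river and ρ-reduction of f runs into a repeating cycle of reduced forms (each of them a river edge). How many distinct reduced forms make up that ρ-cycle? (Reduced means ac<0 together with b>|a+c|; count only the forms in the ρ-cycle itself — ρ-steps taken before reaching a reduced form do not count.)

D = 5124, ⌊√D⌋ = 71
descent: ρ → (-31,34,32)  [lands on river]
river: ρ → (32,30,-33)
river: ρ → (-33,36,29)
river: ρ → (29,22,-40)
river: ρ → (-40,58,11)
river: ρ → (11,52,-55)
river: ρ → (-55,58,8)
river: ρ → (8,70,-7)
river: ρ → (-7,70,8)
river: ρ → (8,58,-55)
river: ρ → (-55,52,11)
river: ρ → (11,58,-40)
river: ρ → (-40,22,29)
river: ρ → (29,36,-33)
river: ρ → (-33,30,32)
river: ρ → (32,34,-31)
river: ρ → (-31,28,35)
river: ρ → (35,42,-24)
river: ρ → (-24,54,23)
river: ρ → (23,38,-40)
river: ρ → (-40,42,21)
river: ρ → (21,42,-40)
river: ρ → (-40,38,23)
river: ρ → (23,54,-24)
river: ρ → (-24,42,35)
river: ρ → (35,28,-31)
ρ-cycle length = 26 (tail of 1 descent step not counted)

26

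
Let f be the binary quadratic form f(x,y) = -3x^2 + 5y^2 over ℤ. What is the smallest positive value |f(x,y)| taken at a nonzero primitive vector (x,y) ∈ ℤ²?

descent: ρ → (5,0,-3)
descent: ρ → (-3,6,2)  [lands on river]
river: ρ → (2,6,-3)
closes: descent 2, river 2
min |a| on river = 2

2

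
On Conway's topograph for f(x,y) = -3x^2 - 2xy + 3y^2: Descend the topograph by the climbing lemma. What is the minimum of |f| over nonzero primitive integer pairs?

descent: ρ → (3,2,-3)  [lands on river]
river: ρ → (-3,4,2)
river: ρ → (2,4,-3)
river: ρ → (-3,2,3)
river: ρ → (3,4,-2)
river: ρ → (-2,4,3)
closes: descent 1, river 6
min |a| on river = 2

2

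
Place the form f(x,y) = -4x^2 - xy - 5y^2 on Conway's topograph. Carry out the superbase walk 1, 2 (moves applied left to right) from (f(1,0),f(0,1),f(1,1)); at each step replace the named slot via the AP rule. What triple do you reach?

start (-4,-5,-10) = (f(1,0),f(0,1),f(1,1))
replace slot 1: 2·((-5)+(-10)) − (-4) = -26 → (-26,-5,-10)
replace slot 2: 2·((-26)+(-10)) − (-5) = -67 → (-26,-67,-10)

-26,-67,-10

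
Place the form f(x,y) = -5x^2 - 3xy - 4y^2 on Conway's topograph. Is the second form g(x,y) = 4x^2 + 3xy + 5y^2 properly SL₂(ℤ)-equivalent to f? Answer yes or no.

D₁ = -71, D₂ = -71
f is negative-definite; reduce −f:
−f: flip: (5,3,4)→(4,-3,5)
−f: reduced (well bottom): (4,-3,5) with a≤c, −a<b≤a
flip sign back: reduced form of f is (-4,3,-5)
g: reduced (well bottom): (4,3,5) with a≤c, −a<b≤a
reduced forms (-4, 3, -5) vs (4, 3, 5) ⇒ inequivalent

no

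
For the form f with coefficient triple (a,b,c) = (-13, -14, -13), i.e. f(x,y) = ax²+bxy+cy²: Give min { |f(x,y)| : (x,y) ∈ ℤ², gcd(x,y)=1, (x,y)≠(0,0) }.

translate: b→-12 (≡14 mod 26), so (13,14,13)→(13,-12,12)
flip: (13,-12,12)→(12,12,13)
reduced (well bottom): (12,12,13) with a≤c, −a<b≤a
well minimum |f| = |-12| = 12 (negative-definite)

12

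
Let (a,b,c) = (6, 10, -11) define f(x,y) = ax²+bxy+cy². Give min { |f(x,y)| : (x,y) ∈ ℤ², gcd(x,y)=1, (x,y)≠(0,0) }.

river: ρ → (-11,12,5)
river: ρ → (5,18,-2)
river: ρ → (-2,18,5)
river: ρ → (5,12,-11)
river: ρ → (-11,10,6)
river: ρ → (6,14,-7)
river: ρ → (-7,14,6)
river: ρ → (6,10,-11)
closes: descent 0, river 8
min |a| on river = 2

2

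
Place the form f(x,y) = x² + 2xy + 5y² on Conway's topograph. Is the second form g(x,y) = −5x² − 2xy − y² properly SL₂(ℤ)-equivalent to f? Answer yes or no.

D₁ = -16, D₂ = -16
f: translate: b→0 (≡2 mod 2), so (1,2,5)→(1,0,4)
f: reduced (well bottom): (1,0,4) with a≤c, −a<b≤a
g is negative-definite; reduce −g:
−g: flip: (5,2,1)→(1,-2,5)
−g: translate: b→0 (≡-2 mod 2), so (1,-2,5)→(1,0,4)
−g: reduced (well bottom): (1,0,4) with a≤c, −a<b≤a
flip sign back: reduced form of g is (-1,0,-4)
reduced forms (1, 0, 4) vs (-1, 0, -4) ⇒ inequivalent

no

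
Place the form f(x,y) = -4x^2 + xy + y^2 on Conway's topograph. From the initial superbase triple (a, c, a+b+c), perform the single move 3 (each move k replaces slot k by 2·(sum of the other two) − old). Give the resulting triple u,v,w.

start (-4,1,-2) = (f(1,0),f(0,1),f(1,1))
replace slot 3: 2·((-4)+1) − (-2) = -4 → (-4,1,-4)

-4,1,-4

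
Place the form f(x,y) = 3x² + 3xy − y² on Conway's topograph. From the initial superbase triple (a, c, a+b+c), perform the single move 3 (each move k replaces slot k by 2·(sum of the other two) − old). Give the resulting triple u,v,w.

start (3,-1,5) = (f(1,0),f(0,1),f(1,1))
replace slot 3: 2·(3+(-1)) − 5 = -1 → (3,-1,-1)

3,-1,-1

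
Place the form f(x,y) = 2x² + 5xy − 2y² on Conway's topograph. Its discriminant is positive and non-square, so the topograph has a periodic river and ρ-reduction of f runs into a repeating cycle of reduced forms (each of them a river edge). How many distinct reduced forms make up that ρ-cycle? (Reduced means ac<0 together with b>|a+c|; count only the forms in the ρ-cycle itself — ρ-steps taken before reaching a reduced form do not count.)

D = 41, ⌊√D⌋ = 6
river: ρ → (-2,3,4)
river: ρ → (4,5,-1)
river: ρ → (-1,5,4)
river: ρ → (4,3,-2)
river: ρ → (-2,5,2)
river: ρ → (2,3,-4)
river: ρ → (-4,5,1)
river: ρ → (1,5,-4)
river: ρ → (-4,3,2)
river: ρ → (2,5,-2)
ρ-cycle length = 10 (tail of 0 descent steps not counted)

10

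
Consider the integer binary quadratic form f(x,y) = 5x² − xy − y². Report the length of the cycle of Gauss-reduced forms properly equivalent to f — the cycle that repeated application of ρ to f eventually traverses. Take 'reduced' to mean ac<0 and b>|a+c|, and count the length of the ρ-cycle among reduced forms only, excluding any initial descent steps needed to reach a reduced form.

D = 21, ⌊√D⌋ = 4
descent: ρ → (-1,3,3)  [lands on river]
river: ρ → (3,3,-1)
ρ-cycle length = 2 (tail of 1 descent step not counted)

2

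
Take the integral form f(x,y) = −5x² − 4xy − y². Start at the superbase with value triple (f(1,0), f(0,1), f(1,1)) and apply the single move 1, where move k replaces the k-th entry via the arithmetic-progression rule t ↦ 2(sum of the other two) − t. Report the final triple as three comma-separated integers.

start (-5,-1,-10) = (f(1,0),f(0,1),f(1,1))
replace slot 1: 2·((-1)+(-10)) − (-5) = -17 → (-17,-1,-10)

-17,-1,-10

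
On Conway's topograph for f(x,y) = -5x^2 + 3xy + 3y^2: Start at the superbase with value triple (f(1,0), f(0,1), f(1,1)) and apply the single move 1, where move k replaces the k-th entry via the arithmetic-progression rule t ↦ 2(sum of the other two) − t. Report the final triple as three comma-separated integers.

start (-5,3,1) = (f(1,0),f(0,1),f(1,1))
replace slot 1: 2·(3+1) − (-5) = 13 → (13,3,1)

13,3,1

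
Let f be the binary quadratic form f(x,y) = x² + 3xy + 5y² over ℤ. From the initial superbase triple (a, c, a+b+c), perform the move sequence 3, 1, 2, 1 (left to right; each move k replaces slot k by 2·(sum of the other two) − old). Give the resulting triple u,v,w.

start (1,5,9) = (f(1,0),f(0,1),f(1,1))
replace slot 3: 2·(1+5) − 9 = 3 → (1,5,3)
replace slot 1: 2·(5+3) − 1 = 15 → (15,5,3)
replace slot 2: 2·(15+3) − 5 = 31 → (15,31,3)
replace slot 1: 2·(31+3) − 15 = 53 → (53,31,3)

53,31,3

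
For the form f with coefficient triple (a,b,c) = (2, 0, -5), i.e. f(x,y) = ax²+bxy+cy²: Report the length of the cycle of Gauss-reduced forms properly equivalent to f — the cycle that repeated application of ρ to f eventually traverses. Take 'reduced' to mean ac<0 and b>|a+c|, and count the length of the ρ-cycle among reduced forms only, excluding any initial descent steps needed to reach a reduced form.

D = 40, ⌊√D⌋ = 6
descent: ρ → (-5,0,2)
descent: ρ → (2,4,-3)  [lands on river]
river: ρ → (-3,2,3)
river: ρ → (3,4,-2)
river: ρ → (-2,4,3)
river: ρ → (3,2,-3)
river: ρ → (-3,4,2)
ρ-cycle length = 6 (tail of 2 descent steps not counted)

6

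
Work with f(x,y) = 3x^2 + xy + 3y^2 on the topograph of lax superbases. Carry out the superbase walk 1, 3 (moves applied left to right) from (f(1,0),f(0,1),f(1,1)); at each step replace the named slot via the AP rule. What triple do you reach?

start (3,3,7) = (f(1,0),f(0,1),f(1,1))
replace slot 1: 2·(3+7) − 3 = 17 → (17,3,7)
replace slot 3: 2·(17+3) − 7 = 33 → (17,3,33)

17,3,33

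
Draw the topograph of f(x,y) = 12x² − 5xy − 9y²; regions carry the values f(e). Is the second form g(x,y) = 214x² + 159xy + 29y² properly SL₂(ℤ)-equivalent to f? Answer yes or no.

D₁ = 457, D₂ = 457
river cycle of f (length 46): (-9, 5, 12), (12, 19, -2), (-2, 21, 2), (2, 19, -12), (-12, 5, 9), (9, 13, -8), (-8, 19, 3), (3, 17, -14), (-14, 11, 6), (6, 13, -12), … (36 more)
river cycle of g (length 46): (-2, 21, 2), (2, 19, -12), (-12, 5, 9), (9, 13, -8), (-8, 19, 3), (3, 17, -14), (-14, 11, 6), (6, 13, -12), (-12, 11, 7), (7, 17, -6), … (36 more)
cycles coincide ⇒ equivalent

yes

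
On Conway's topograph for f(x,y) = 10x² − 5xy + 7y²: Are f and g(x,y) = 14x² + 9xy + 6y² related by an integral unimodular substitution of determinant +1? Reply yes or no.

D₁ = -255, D₂ = -255
f: flip: (10,-5,7)→(7,5,10)
f: reduced (well bottom): (7,5,10) with a≤c, −a<b≤a
g: flip: (14,9,6)→(6,-9,14)
g: translate: b→3 (≡-9 mod 12), so (6,-9,14)→(6,3,11)
g: reduced (well bottom): (6,3,11) with a≤c, −a<b≤a
reduced forms (7, 5, 10) vs (6, 3, 11) ⇒ inequivalent

no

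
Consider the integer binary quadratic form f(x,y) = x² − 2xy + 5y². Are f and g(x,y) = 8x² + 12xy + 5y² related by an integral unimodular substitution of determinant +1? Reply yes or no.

D₁ = -16, D₂ = -16
f: translate: b→0 (≡-2 mod 2), so (1,-2,5)→(1,0,4)
f: reduced (well bottom): (1,0,4) with a≤c, −a<b≤a
g: translate: b→-4 (≡12 mod 16), so (8,12,5)→(8,-4,1)
g: flip: (8,-4,1)→(1,4,8)
g: translate: b→0 (≡4 mod 2), so (1,4,8)→(1,0,4)
g: reduced (well bottom): (1,0,4) with a≤c, −a<b≤a
reduced forms (1, 0, 4) vs (1, 0, 4) ⇒ equivalent

yes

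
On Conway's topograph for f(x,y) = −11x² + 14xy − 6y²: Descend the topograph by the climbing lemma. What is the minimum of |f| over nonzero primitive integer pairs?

translate: b→8 (≡-14 mod 22), so (11,-14,6)→(11,8,3)
flip: (11,8,3)→(3,-8,11)
translate: b→-2 (≡-8 mod 6), so (3,-8,11)→(3,-2,6)
reduced (well bottom): (3,-2,6) with a≤c, −a<b≤a
well minimum |f| = |-3| = 3 (negative-definite)

3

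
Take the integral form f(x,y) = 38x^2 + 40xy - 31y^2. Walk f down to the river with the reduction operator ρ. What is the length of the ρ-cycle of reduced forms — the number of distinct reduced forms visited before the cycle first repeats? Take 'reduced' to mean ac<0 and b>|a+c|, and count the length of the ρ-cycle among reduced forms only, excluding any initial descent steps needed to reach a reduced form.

D = 6312, ⌊√D⌋ = 79
river: ρ → (-31,22,47)
river: ρ → (47,72,-6)
river: ρ → (-6,72,47)
river: ρ → (47,22,-31)
river: ρ → (-31,40,38)
river: ρ → (38,36,-33)
river: ρ → (-33,30,41)
river: ρ → (41,52,-22)
river: ρ → (-22,36,57)
river: ρ → (57,78,-1)
river: ρ → (-1,78,57)
river: ρ → (57,36,-22)
river: ρ → (-22,52,41)
river: ρ → (41,30,-33)
river: ρ → (-33,36,38)
river: ρ → (38,40,-31)
ρ-cycle length = 16 (tail of 0 descent steps not counted)

16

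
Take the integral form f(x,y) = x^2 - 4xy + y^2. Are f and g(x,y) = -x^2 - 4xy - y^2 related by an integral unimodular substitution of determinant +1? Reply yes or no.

D₁ = 12, D₂ = 12
river cycle of f (length 2): (1, 2, -2), (-2, 2, 1)
river cycle of g (length 2): (-1, 2, 2), (2, 2, -1)
cycles differ ⇒ inequivalent

no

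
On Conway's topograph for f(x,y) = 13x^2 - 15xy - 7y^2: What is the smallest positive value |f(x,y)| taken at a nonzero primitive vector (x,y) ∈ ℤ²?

descent: ρ → (-7,15,13)  [lands on river]
river: ρ → (13,11,-9)
river: ρ → (-9,7,15)
river: ρ → (15,23,-1)
river: ρ → (-1,23,15)
river: ρ → (15,7,-9)
river: ρ → (-9,11,13)
river: ρ → (13,15,-7)
river: ρ → (-7,13,15)
river: ρ → (15,17,-5)
river: ρ → (-5,23,3)
river: ρ → (3,19,-19)
river: ρ → (-19,19,3)
river: ρ → (3,23,-5)
river: ρ → (-5,17,15)
river: ρ → (15,13,-7)
closes: descent 1, river 16
min |a| on river = 1

1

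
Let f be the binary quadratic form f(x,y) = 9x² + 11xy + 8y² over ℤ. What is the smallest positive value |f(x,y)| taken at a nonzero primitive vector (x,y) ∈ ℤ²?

translate: b→-7 (≡11 mod 18), so (9,11,8)→(9,-7,6)
flip: (9,-7,6)→(6,7,9)
translate: b→-5 (≡7 mod 12), so (6,7,9)→(6,-5,8)
reduced (well bottom): (6,-5,8) with a≤c, −a<b≤a
well minimum = a = 6

6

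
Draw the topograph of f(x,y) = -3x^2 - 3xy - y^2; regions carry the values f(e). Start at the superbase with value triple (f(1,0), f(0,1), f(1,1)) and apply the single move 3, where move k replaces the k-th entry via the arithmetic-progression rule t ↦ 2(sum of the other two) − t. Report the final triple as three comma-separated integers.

start (-3,-1,-7) = (f(1,0),f(0,1),f(1,1))
replace slot 3: 2·((-3)+(-1)) − (-7) = -1 → (-3,-1,-1)

-3,-1,-1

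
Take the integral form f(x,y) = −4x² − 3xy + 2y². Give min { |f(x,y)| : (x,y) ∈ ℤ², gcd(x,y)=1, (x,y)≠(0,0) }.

descent: ρ → (2,3,-4)  [lands on river]
river: ρ → (-4,5,1)
river: ρ → (1,5,-4)
river: ρ → (-4,3,2)
river: ρ → (2,5,-2)
river: ρ → (-2,3,4)
river: ρ → (4,5,-1)
river: ρ → (-1,5,4)
river: ρ → (4,3,-2)
river: ρ → (-2,5,2)
closes: descent 1, river 10
min |a| on river = 1

1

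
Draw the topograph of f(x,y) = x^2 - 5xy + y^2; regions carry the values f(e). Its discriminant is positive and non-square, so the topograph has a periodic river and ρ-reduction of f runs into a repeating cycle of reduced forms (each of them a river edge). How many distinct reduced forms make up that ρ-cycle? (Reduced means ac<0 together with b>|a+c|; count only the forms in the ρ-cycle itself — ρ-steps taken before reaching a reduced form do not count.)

D = 21, ⌊√D⌋ = 4
descent: ρ → (1,3,-3)  [lands on river]
river: ρ → (-3,3,1)
ρ-cycle length = 2 (tail of 1 descent step not counted)

2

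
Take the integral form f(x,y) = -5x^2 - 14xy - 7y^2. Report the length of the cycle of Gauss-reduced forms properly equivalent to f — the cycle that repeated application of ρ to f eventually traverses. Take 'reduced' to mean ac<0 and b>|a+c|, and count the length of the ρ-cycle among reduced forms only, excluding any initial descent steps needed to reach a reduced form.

D = 56, ⌊√D⌋ = 7
descent: ρ → (-7,0,2)
descent: ρ → (2,4,-5)  [lands on river]
river: ρ → (-5,6,1)
river: ρ → (1,6,-5)
river: ρ → (-5,4,2)
ρ-cycle length = 4 (tail of 2 descent steps not counted)

4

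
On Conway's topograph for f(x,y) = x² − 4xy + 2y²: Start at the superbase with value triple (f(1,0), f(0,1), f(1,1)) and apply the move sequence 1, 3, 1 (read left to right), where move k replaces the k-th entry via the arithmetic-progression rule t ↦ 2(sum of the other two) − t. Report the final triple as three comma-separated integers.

start (1,2,-1) = (f(1,0),f(0,1),f(1,1))
replace slot 1: 2·(2+(-1)) − 1 = 1 → (1,2,-1)
replace slot 3: 2·(1+2) − (-1) = 7 → (1,2,7)
replace slot 1: 2·(2+7) − 1 = 17 → (17,2,7)

17,2,7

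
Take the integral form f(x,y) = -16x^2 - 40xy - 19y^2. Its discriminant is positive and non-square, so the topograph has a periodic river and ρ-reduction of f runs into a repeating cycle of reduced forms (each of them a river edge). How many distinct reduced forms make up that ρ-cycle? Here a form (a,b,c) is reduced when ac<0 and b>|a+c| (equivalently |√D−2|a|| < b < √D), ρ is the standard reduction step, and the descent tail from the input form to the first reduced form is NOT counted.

D = 384, ⌊√D⌋ = 19
descent: ρ → (-19,2,5)
descent: ρ → (5,18,-3)  [lands on river]
river: ρ → (-3,18,5)
river: ρ → (5,12,-12)
river: ρ → (-12,12,5)
ρ-cycle length = 4 (tail of 2 descent steps not counted)

4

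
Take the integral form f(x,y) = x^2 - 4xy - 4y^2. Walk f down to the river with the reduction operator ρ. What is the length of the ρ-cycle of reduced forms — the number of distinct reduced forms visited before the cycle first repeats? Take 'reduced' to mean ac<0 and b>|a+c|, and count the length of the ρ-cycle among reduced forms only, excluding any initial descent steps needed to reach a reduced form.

D = 32, ⌊√D⌋ = 5
descent: ρ → (-4,4,1)  [lands on river]
river: ρ → (1,4,-4)
ρ-cycle length = 2 (tail of 1 descent step not counted)

2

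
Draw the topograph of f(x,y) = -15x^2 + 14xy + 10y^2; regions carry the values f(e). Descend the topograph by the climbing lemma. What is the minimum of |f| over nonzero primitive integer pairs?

river: ρ → (10,26,-3)
river: ρ → (-3,28,1)
river: ρ → (1,28,-3)
river: ρ → (-3,26,10)
river: ρ → (10,14,-15)
river: ρ → (-15,16,9)
river: ρ → (9,20,-11)
river: ρ → (-11,24,5)
river: ρ → (5,26,-6)
river: ρ → (-6,22,13)
river: ρ → (13,4,-15)
river: ρ → (-15,26,2)
river: ρ → (2,26,-15)
river: ρ → (-15,4,13)
river: ρ → (13,22,-6)
river: ρ → (-6,26,5)
river: ρ → (5,24,-11)
river: ρ → (-11,20,9)
river: ρ → (9,16,-15)
river: ρ → (-15,14,10)
closes: descent 0, river 20
min |a| on river = 1

1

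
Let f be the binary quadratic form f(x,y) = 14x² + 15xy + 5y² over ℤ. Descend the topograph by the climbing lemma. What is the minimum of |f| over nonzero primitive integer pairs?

translate: b→-13 (≡15 mod 28), so (14,15,5)→(14,-13,4)
flip: (14,-13,4)→(4,13,14)
translate: b→-3 (≡13 mod 8), so (4,13,14)→(4,-3,4)
flip: (4,-3,4)→(4,3,4)
reduced (well bottom): (4,3,4) with a≤c, −a<b≤a
well minimum = a = 4

4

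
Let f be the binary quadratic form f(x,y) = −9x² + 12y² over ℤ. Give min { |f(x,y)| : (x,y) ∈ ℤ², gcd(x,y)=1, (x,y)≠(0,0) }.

descent: ρ → (12,0,-9)
descent: ρ → (-9,18,3)  [lands on river]
river: ρ → (3,18,-9)
closes: descent 2, river 2
min |a| on river = 3

3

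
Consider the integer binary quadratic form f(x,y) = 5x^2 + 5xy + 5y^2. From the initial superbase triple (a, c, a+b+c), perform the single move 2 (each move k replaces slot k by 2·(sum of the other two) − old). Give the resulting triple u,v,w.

start (5,5,15) = (f(1,0),f(0,1),f(1,1))
replace slot 2: 2·(5+15) − 5 = 35 → (5,35,15)

5,35,15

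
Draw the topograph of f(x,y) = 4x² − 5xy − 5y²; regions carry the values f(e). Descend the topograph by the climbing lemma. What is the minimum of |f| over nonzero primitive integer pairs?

descent: ρ → (-5,5,4)  [lands on river]
river: ρ → (4,3,-6)
river: ρ → (-6,9,1)
river: ρ → (1,9,-6)
river: ρ → (-6,3,4)
river: ρ → (4,5,-5)
closes: descent 1, river 6
min |a| on river = 1

1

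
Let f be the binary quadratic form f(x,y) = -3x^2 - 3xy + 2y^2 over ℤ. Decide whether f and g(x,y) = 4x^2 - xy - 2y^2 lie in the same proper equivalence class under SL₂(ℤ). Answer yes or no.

D₁ = 33, D₂ = 33
river cycle of f (length 4): (2, 3, -3), (-3, 3, 2), (2, 5, -1), (-1, 5, 2)
river cycle of g (length 4): (-2, 5, 1), (1, 5, -2), (-2, 3, 3), (3, 3, -2)
cycles differ ⇒ inequivalent

no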